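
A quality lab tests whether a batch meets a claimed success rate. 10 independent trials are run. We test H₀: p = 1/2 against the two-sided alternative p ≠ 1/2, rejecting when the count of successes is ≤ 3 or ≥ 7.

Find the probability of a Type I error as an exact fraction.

Under H₀, K ~ Binomial(10, 1/2); α is the probability of landing in either tail, P(K ≤ 3) + P(K ≥ 7).
By symmetry, α = 2·P(K ≤ 3) = 2·(1 + 10 + 45 + 120)/1024 = 352/1024 = 11/32.

11/32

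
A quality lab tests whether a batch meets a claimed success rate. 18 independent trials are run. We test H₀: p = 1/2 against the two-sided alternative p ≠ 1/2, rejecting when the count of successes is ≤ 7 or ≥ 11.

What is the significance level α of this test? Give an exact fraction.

Under H₀, S ~ Binomial(18, 1/2); α is the probability of landing in either tail, P(S ≤ 7) + P(S ≥ 11).
Each tail has probability (1 + 18 + 153 + 816 + 3060 + 8568 + 18564 + 31824)/262144; doubling gives α = 126008/262144 = 15751/32768.

15751/32768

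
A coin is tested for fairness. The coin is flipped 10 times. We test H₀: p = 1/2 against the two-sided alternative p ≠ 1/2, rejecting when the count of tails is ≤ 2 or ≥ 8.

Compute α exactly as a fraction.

7/64

The significance level is the null-hypothesis probability of the rejection region {≤2} ∪ {≥8}.
Each tail has probability (1 + 10 + 45)/1024; doubling gives α = 112/1024 = 7/64.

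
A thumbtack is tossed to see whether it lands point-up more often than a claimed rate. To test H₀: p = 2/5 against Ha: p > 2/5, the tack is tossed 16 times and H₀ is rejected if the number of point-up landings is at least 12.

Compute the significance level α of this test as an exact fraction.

149405696/30517578125

α = P(reject H₀ | H₀ true) = P(K ≥ 12 | p = 2/5), with K ~ Binomial(16, 2/5).
Summing C(16,j)(2/5)^j(3/5)^{16−j} for j = 12,…,16 gives 149405696/30517578125.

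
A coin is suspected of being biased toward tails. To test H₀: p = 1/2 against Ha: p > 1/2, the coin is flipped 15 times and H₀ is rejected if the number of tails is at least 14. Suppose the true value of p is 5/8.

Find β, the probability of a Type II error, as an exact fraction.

Under the alternative p = 5/8, K ~ Binomial(15, 5/8); β is the probability the test does not reject, P(K < 14).
Summing C(15,j)·(5/8)^j·(3/8)^{15-j} for j = 0..13 gives 17439598153791/17592186044416.

17439598153791/17592186044416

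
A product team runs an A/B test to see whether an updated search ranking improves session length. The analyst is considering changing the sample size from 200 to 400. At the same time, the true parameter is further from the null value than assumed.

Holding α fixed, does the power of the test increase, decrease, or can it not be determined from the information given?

More data shrinks sampling variability; the test statistic under Ha concentrates further from the null value, making rejection more likely. A larger true effect moves the Ha sampling distribution further from the H₀ critical value, making rejection more likely when Ha is true. Both changes push β in the same direction.
Since power = 1 − β and β decreases, power increases.

It increases.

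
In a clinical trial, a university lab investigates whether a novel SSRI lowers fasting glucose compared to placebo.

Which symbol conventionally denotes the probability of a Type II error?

β

P(Type II error) = P(fail to reject H₀ | H₀ false) = β.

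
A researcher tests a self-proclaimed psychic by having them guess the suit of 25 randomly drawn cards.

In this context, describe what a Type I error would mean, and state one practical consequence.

With the conventional null hypothesis that the subject is guessing at random (p = 1/4):
A Type I error is rejecting H₀ when H₀ is true.
Here that means concluding the subject has some ability beyond chance when actually the subject is guessing at random (p = 1/4).

A Type I error would mean concluding that the subject performs better than chance when in fact the subject is guessing at random (p = 1/4). Consequence: a lucky guesser is credited with psychic ability.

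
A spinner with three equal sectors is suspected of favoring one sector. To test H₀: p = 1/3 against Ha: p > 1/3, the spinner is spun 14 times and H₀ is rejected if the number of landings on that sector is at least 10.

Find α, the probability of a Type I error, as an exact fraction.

The Type I error probability is α = P(X ≥ 10) computed under H₀, where X ~ Binomial(14, 1/3).
P(X ≥ 10) = Σ_{j=10}^{14} C(14,j)·(1/3)^j·(2/3)^{14-j} = 19321/4782969.

19321/4782969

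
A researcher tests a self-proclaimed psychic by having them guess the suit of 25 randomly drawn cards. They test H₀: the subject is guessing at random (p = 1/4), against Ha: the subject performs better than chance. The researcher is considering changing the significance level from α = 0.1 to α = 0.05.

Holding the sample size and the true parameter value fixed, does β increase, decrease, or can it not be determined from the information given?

It increases.

Tightening α shrinks the rejection region. When Ha holds, fewer sample outcomes clear the stricter threshold, so more fall in the acceptance region.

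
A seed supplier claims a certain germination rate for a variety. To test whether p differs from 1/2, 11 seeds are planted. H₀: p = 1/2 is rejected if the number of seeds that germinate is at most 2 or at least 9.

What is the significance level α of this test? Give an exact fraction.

α = P(S ≤ 2 or S ≥ 9 | p = 1/2), S ~ Binomial(11, 1/2).
By symmetry, α = 2·P(S ≤ 2) = 2·(1 + 11 + 55)/2048 = 134/2048 = 67/1024.

67/1024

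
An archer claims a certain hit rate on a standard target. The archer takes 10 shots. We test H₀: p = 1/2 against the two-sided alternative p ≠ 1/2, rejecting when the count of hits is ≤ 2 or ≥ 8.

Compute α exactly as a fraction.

7/64

α = P(S ≤ 2 or S ≥ 8 | p = 1/2), S ~ Binomial(10, 1/2).
By symmetry, α = 2·P(S ≤ 2) = 2·(1 + 10 + 45)/1024 = 112/1024 = 7/64.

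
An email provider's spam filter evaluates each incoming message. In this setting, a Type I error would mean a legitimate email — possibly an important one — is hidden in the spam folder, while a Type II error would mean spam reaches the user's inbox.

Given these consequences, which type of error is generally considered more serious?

The Type I consequence (a legitimate email — possibly an important one — is hidden in the spam folder) is more severe than the Type II consequence (spam reaches the user's inbox).

Type I error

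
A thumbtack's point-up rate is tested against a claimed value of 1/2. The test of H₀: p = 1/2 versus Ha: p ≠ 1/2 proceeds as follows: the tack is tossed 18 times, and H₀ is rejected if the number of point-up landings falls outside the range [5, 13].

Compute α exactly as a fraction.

253/8192

The significance level is the null-hypothesis probability of the rejection region {≤4} ∪ {≥14}.
By symmetry, α = 2·P(X ≤ 4) = 2·(1 + 18 + 153 + 816 + 3060)/262144 = 8096/262144 = 253/8192.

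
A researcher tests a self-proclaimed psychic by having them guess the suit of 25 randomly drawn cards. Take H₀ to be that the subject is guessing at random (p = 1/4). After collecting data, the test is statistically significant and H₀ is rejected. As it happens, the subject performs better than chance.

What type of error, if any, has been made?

No error — this is a correct decision.

The test rejected a false H₀ — the decision matches the true state.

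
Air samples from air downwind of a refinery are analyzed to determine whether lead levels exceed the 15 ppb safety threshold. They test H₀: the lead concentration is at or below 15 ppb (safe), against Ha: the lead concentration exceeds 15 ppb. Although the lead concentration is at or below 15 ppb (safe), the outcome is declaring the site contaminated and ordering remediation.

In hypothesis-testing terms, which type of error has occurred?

'Declaring the site contaminated and ordering remediation' corresponds to rejecting H₀.
H₀ was rejected but H₀ is true — a Type I error (false positive).

Type I error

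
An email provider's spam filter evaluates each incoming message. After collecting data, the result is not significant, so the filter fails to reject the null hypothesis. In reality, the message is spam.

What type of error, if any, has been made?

Type II error

The conventional null hypothesis here is that the message is legitimate (not spam).
H₀ was not rejected, but H₀ is actually false.
Failing to reject a false null hypothesis is a Type II error (false negative).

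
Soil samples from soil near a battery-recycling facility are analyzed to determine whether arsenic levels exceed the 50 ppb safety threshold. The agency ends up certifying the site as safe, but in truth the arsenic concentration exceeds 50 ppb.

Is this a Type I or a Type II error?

Type II error

The null hypothesis here is that the arsenic concentration is at or below 50 ppb (safe).
'Certifying the site as safe' corresponds to failing to reject H₀.
H₀ was not rejected but H₀ is false — a Type II error (false negative).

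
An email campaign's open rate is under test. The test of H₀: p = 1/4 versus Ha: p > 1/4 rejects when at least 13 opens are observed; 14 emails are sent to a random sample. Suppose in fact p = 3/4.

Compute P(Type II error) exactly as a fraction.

241331965/268435456

A Type II error is failing to reject when Ha holds: with p = 3/4, β = P(Y ≤ 12).
Adding the binomial probabilities P(Y=0)+…+P(Y=12) at p = 3/4 gives 241331965/268435456.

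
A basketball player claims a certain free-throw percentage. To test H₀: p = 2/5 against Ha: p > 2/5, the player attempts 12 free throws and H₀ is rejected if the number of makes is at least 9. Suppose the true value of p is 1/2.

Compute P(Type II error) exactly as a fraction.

3797/4096

β = P(fail to reject H₀ | Ha true) = P(X ≤ 8 | p = 1/2), X ~ Binomial(12, 1/2).
Adding the binomial probabilities P(X=0)+…+P(X=8) at p = 1/2 gives 3797/4096.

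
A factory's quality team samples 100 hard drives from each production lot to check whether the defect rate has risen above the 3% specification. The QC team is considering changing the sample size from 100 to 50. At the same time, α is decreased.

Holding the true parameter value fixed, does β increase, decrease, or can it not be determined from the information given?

A smaller sample increases the standard error, so the sampling distributions under H₀ and Ha overlap more. Lowering α raises the bar for rejection; under Ha, the test now fails to reject on outcomes it previously would have rejected. Both changes push β in the same direction.

It increases.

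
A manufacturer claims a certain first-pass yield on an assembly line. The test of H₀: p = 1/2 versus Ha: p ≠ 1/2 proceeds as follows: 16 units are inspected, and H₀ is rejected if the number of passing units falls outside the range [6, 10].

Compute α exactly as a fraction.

6885/32768

The significance level is the null-hypothesis probability of the rejection region {≤5} ∪ {≥11}.
Each tail has probability (1 + 16 + 120 + 560 + 1820 + 4368)/65536; doubling gives α = 13770/65536 = 6885/32768.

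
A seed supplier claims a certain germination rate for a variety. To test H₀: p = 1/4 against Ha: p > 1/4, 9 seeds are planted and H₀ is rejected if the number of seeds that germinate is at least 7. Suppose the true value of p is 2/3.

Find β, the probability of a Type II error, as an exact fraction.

A Type II error is failing to reject when Ha holds: with p = 2/3, β = P(X ≤ 6).
Equivalently, β = 1 − P(X ≥ 7) = 12259/19683.

12259/19683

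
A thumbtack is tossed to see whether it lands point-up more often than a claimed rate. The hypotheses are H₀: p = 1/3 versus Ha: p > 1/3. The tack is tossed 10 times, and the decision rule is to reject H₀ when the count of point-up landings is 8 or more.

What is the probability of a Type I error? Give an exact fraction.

67/19683

The Type I error probability is α = P(S ≥ 8) computed under H₀, where S ~ Binomial(10, 1/3).
P(S ≥ 8) = Σ_{j=8}^{10} C(10,j)·(1/3)^j·(2/3)^{10-j} = 67/19683.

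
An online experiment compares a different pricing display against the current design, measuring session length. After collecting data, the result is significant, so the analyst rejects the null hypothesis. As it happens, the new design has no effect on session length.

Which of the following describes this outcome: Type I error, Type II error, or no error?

The conventional null hypothesis here is that the new design has no effect on session length.
H₀ was rejected, but H₀ is actually true.
Rejecting a true null hypothesis is a Type I error (false positive).

Type I error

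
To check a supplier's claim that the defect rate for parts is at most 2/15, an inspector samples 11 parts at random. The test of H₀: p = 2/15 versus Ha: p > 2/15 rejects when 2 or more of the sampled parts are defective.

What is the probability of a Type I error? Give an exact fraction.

Under H₀, Y ~ Binomial(11, 2/15); the Type I error rate is P(Y ≥ 2).
Via the complement, α = 1 − Σ_{j=0}^{1} C(11,j)(2/15)^j(13/15)^{11-j} = 764941728932/1729951171875.

764941728932/1729951171875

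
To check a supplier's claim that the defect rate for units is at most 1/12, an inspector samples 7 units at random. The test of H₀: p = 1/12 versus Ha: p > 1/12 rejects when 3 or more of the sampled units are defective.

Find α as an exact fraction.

Under H₀, X ~ Binomial(7, 1/12); the Type I error rate is P(X ≥ 3).
α = 1 − P(X ≤ 2) = 1 − 11756723/11943936 = 187213/11943936.

187213/11943936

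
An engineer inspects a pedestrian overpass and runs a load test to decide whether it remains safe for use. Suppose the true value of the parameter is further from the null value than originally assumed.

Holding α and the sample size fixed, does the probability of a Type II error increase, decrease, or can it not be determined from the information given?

A bigger departure from H₀ is easier for the test to detect, so it fails to reject less often.

It decreases.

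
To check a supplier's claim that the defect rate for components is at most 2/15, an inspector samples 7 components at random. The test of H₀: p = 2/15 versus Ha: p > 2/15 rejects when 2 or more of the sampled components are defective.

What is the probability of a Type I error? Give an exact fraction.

1501316/6328125

α = P(reject H₀ | H₀ true) = P(Y ≥ 2 | p = 2/15), Y ~ Binomial(7, 2/15).
Via the complement, α = 1 − Σ_{j=0}^{1} C(7,j)(2/15)^j(13/15)^{7-j} = 1501316/6328125.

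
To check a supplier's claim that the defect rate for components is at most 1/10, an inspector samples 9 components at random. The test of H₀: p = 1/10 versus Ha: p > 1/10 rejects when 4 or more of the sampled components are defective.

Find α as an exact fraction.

Under H₀, S ~ Binomial(9, 1/10); the Type I error rate is P(S ≥ 4).
α = 1 − P(S ≤ 3) = 1 − 495834453/500000000 = 4165547/500000000.

4165547/500000000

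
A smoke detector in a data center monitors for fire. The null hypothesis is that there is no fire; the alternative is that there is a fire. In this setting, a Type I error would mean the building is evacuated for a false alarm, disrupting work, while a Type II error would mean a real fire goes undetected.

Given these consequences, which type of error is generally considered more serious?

Type II error

The Type II consequence (a real fire goes undetected) is more severe than the Type I consequence (the building is evacuated for a false alarm, disrupting work).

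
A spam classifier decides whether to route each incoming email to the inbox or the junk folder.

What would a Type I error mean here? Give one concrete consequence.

With the conventional null hypothesis that the message is legitimate (not spam):
A Type I error is rejecting H₀ when H₀ is true.
Here that means sending the message to the spam folder when actually the message is legitimate (not spam).

A Type I error would mean concluding that the message is spam when in fact the message is legitimate (not spam). Consequence: a legitimate email — possibly an important one — is hidden in the spam folder.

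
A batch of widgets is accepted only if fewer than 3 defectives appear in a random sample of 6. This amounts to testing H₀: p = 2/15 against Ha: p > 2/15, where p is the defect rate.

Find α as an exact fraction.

The significance level is the probability, assuming p = 2/15, of seeing 3 or more defectives in 6 draws.
Computing the lower-tail complement: 1 − 2199197/2278125 = 78928/2278125.

78928/2278125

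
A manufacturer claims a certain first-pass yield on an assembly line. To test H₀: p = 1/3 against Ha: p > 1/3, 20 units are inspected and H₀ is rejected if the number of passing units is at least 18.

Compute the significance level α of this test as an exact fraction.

The Type I error probability is α = P(Y ≥ 18) computed under H₀, where Y ~ Binomial(20, 1/3).
Summing C(20,j)(1/3)^j(2/3)^{20−j} for j = 18,…,20 gives 89/387420489.

89/387420489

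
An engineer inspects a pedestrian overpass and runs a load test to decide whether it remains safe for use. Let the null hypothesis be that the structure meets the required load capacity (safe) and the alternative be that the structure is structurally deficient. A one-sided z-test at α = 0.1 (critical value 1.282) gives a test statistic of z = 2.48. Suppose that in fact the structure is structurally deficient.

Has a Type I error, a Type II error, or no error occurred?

Since z = 2.48 > z* = 1.282, H₀ is rejected.
H₀ is false (actually the structure is structurally deficient).
The decision matches the true state — no error.

No error — this is a correct decision.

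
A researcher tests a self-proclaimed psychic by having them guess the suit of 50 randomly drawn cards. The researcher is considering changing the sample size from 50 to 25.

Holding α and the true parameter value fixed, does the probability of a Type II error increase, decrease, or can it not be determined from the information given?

Reducing n widens both sampling distributions, so the test has less ability to distinguish Ha from H₀.

It increases.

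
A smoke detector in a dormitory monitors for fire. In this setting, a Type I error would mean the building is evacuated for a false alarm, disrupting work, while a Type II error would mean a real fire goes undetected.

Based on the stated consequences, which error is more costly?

The Type II consequence (a real fire goes undetected) is more severe than the Type I consequence (the building is evacuated for a false alarm, disrupting work).

Type II error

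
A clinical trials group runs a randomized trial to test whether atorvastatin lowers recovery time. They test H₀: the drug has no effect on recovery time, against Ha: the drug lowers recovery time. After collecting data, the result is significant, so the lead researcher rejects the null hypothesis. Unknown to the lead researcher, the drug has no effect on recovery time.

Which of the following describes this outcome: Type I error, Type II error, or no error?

Type I error

H₀ was rejected, but H₀ is actually true.
Rejecting a true null hypothesis is a Type I error (false positive).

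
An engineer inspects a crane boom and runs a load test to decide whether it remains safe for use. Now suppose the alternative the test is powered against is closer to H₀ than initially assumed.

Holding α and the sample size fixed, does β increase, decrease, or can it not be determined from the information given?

It increases.

A smaller departure from H₀ means the test statistic under Ha is distributed closer to where it would be under H₀; rejection becomes less likely.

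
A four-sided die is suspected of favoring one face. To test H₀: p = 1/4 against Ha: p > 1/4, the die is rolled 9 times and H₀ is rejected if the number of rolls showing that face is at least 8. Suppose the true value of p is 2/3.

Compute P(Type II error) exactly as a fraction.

16867/19683

β = P(fail to reject H₀ | Ha true) = P(S ≤ 7 | p = 2/3), S ~ Binomial(9, 2/3).
Summing C(9,j)·(2/3)^j·(1/3)^{9-j} for j = 0..7 gives 16867/19683.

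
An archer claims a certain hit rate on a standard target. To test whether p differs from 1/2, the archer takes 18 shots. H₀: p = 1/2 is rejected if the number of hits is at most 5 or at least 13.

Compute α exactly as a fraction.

The significance level is the null-hypothesis probability of the rejection region {≤5} ∪ {≥13}.
Each tail has probability (1 + 18 + 153 + 816 + 3060 + 8568)/262144; doubling gives α = 25232/262144 = 1577/16384.

1577/16384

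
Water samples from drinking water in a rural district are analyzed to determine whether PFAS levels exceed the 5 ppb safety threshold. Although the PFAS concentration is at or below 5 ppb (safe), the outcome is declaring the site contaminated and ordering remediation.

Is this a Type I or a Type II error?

Type I error

The null hypothesis here is that the PFAS concentration is at or below 5 ppb (safe).
'Declaring the site contaminated and ordering remediation' corresponds to rejecting H₀.
H₀ was rejected but H₀ is true — a Type I error (false positive).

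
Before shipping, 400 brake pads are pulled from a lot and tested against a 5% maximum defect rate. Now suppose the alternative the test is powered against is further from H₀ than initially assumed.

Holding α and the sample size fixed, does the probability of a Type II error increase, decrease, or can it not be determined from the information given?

It decreases.

A bigger departure from H₀ is easier for the test to detect, so it fails to reject less often.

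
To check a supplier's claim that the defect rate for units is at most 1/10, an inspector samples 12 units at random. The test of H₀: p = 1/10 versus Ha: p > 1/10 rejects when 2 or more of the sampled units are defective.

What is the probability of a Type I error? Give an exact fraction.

340997748211/1000000000000

α = P(reject H₀ | H₀ true) = P(Y ≥ 2 | p = 1/10), Y ~ Binomial(12, 1/10).
α = 1 − P(Y ≤ 1) = 1 − 659002251789/1000000000000 = 340997748211/1000000000000.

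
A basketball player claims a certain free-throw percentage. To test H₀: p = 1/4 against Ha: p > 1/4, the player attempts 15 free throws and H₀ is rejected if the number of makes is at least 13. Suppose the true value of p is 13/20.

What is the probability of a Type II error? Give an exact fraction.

30745097163070342213/32768000000000000000

Under the alternative p = 13/20, Y ~ Binomial(15, 13/20); β is the probability the test does not reject, P(Y < 13).
Equivalently, β = 1 − P(Y ≥ 13) = 30745097163070342213/32768000000000000000.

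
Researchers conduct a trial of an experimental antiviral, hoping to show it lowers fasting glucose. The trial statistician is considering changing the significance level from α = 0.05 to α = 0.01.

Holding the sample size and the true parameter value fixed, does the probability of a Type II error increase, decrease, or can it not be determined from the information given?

Lowering α raises the bar for rejection; under Ha, the test now fails to reject on outcomes it previously would have rejected.

It increases.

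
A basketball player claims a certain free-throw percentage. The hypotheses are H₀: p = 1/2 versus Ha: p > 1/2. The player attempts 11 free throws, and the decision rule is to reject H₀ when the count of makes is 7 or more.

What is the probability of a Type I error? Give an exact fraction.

Under H₀, S ~ Binomial(11, 1/2), and α = P(S ≥ 7).
Summing the upper tail: (330 + 165 + 55 + 11 + 1) / 2^11 = 562/2048 = 281/1024.

281/1024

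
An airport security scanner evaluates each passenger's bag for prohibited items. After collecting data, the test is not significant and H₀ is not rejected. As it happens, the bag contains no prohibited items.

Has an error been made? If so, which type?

Neither — the decision is correct.

The conventional null hypothesis here is that the bag contains no prohibited items.
The test retained a true H₀ — the decision matches the true state.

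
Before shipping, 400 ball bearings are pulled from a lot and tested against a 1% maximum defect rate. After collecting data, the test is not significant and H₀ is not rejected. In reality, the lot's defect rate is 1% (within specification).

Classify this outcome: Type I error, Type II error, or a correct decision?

No error (correct decision).

The conventional null hypothesis here is that the lot's defect rate is 1% (within specification).
The test retained a true H₀ — the decision matches the true state.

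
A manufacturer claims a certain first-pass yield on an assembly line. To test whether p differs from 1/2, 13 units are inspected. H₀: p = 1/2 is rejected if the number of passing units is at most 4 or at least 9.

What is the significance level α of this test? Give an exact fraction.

1093/4096

α = P(S ≤ 4 or S ≥ 9 | p = 1/2), S ~ Binomial(13, 1/2).
By symmetry, α = 2·P(S ≤ 4) = 2·(1 + 13 + 78 + 286 + 715)/8192 = 2186/8192 = 1093/4096.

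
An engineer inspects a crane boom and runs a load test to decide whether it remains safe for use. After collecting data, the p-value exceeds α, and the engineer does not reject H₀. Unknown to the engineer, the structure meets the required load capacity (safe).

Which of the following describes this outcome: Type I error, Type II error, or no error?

The conventional null hypothesis here is that the structure meets the required load capacity (safe).
The test retained a true H₀ — the decision matches the true state.

No error — this is a correct decision.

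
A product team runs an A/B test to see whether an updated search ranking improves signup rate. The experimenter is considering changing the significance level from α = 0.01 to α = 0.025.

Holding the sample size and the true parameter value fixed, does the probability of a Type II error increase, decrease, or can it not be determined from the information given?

It decreases.

With a larger α the critical value moves toward the center, so more of the Ha sampling distribution lies in the rejection region.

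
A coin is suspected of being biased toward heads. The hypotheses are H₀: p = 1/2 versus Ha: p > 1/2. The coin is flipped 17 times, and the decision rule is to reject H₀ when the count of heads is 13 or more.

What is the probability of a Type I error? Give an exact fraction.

The Type I error probability is α = P(S ≥ 13) computed under H₀, where S ~ Binomial(17, 1/2).
That's C(17,13) + C(17,14) + C(17,15) + C(17,16) + C(17,17) over 2^17, i.e. (2380 + 680 + 136 + 17 + 1)/131072 = 3214/131072 = 1607/65536.

1607/65536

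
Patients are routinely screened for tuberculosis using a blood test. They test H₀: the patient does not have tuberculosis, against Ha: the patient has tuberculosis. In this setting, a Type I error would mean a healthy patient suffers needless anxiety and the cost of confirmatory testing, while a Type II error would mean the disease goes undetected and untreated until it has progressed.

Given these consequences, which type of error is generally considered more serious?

The Type II consequence (the disease goes undetected and untreated until it has progressed) is more severe than the Type I consequence (a healthy patient suffers needless anxiety and the cost of confirmatory testing).

Type II error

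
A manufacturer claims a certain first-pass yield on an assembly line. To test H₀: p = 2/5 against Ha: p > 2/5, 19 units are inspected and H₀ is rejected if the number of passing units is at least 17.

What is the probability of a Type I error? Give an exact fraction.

217186304/19073486328125

α = P(reject H₀ | H₀ true) = P(Y ≥ 17 | p = 2/5), with Y ~ Binomial(19, 2/5).
Adding the binomial terms for j = 17 through 19 with p = 2/5 yields 217186304/19073486328125.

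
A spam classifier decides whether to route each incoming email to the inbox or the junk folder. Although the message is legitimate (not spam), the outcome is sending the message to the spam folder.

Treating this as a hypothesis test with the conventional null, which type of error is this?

Type I error

The null hypothesis here is that the message is legitimate (not spam).
'Sending the message to the spam folder' corresponds to rejecting H₀.
H₀ was rejected but H₀ is true — a Type I error (false positive).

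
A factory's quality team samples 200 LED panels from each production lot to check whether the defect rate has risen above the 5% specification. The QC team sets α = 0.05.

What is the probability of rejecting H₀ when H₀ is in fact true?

The significance level α is, by definition, the probability of a Type I error — P(reject H₀ | H₀ true).

0.05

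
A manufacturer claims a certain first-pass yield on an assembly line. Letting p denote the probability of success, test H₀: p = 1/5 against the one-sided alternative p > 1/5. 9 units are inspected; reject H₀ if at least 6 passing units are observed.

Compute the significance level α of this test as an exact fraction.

5989/1953125

The Type I error probability is α = P(Y ≥ 6) computed under H₀, where Y ~ Binomial(9, 1/5).
Adding the binomial terms for j = 6 through 9 with p = 1/5 yields 5989/1953125.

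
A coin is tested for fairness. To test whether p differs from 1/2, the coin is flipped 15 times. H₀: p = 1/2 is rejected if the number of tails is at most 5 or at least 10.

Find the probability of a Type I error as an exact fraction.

α = P(X ≤ 5 or X ≥ 10 | p = 1/2), X ~ Binomial(15, 1/2).
By symmetry, α = 2·P(X ≤ 5) = 2·(1 + 15 + 105 + 455 + 1365 + 3003)/32768 = 9888/32768 = 309/1024.

309/1024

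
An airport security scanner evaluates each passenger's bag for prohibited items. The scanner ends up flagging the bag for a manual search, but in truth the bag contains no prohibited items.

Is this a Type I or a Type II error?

Type I error

The null hypothesis here is that the bag contains no prohibited items.
'Flagging the bag for a manual search' corresponds to rejecting H₀.
H₀ was rejected but H₀ is true — a Type I error (false positive).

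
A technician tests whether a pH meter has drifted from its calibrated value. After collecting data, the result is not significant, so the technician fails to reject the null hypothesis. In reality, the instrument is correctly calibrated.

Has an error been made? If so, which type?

The conventional null hypothesis here is that the instrument is correctly calibrated.
The test retained a true H₀ — the decision matches the true state.

Neither — the decision is correct.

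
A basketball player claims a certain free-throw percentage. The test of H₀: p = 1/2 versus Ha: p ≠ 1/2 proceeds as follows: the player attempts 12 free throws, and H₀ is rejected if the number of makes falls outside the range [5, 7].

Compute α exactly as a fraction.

397/1024

Under H₀, S ~ Binomial(12, 1/2); α is the probability of landing in either tail, P(S ≤ 4) + P(S ≥ 8).
By symmetry, α = 2·P(S ≤ 4) = 2·(1 + 12 + 66 + 220 + 495)/4096 = 1588/4096 = 397/1024.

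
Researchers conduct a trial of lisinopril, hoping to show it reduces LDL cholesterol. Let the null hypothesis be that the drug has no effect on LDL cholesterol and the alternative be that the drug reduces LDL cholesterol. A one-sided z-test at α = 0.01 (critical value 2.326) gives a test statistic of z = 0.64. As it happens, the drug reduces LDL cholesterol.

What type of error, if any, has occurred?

Type II error

Since z = 0.64 ≤ z* = 2.326, H₀ is not rejected.
H₀ is false (actually the drug reduces LDL cholesterol).
Failing to reject a false H₀ is a Type II error.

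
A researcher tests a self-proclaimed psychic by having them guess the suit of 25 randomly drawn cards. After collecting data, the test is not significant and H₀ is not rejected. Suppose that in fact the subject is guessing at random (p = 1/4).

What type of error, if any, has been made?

The conventional null hypothesis here is that the subject is guessing at random (p = 1/4).
The test retained a true H₀ — the decision matches the true state.

Neither — the decision is correct.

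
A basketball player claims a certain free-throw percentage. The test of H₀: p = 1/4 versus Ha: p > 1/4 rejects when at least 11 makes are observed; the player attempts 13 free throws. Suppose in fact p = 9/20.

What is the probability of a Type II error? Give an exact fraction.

40790448134932573/40960000000000000

β = P(fail to reject H₀ | Ha true) = P(S ≤ 10 | p = 9/20), S ~ Binomial(13, 9/20).
Adding the binomial probabilities P(S=0)+…+P(S=10) at p = 9/20 gives 40790448134932573/40960000000000000.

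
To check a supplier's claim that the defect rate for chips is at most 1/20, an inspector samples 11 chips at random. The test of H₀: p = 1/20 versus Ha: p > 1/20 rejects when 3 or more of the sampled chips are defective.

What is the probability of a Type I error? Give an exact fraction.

The significance level is the probability, assuming p = 1/20, of seeing 3 or more defectives in 11 draws.
α = 1 − P(S ≤ 2) = 1 − 322687697779/327680000000 = 4992302221/327680000000.

4992302221/327680000000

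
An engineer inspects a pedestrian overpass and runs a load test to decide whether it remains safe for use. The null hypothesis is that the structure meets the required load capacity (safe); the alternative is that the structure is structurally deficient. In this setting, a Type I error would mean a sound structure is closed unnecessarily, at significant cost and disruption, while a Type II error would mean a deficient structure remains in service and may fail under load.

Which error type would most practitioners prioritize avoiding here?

Type II error

The Type II consequence (a deficient structure remains in service and may fail under load) is more severe than the Type I consequence (a sound structure is closed unnecessarily, at significant cost and disruption).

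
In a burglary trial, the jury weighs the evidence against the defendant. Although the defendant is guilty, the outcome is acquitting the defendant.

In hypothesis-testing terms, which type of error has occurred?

Type II error

The null hypothesis here is that the defendant is innocent.
'Acquitting the defendant' corresponds to failing to reject H₀.
H₀ was not rejected but H₀ is false — a Type II error (false negative).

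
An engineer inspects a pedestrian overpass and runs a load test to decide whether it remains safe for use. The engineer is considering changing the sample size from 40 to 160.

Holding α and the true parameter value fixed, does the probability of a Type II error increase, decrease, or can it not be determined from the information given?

It decreases.

Increasing n separates the H₀ and Ha sampling distributions, so under Ha fewer outcomes land in the acceptance region.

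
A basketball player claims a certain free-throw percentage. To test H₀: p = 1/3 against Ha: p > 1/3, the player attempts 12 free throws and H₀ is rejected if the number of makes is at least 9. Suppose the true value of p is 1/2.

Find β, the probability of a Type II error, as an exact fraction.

β = P(fail to reject H₀ | Ha true) = P(S ≤ 8 | p = 1/2), S ~ Binomial(12, 1/2).
Adding the binomial probabilities P(S=0)+…+P(S=8) at p = 1/2 gives 3797/4096.

3797/4096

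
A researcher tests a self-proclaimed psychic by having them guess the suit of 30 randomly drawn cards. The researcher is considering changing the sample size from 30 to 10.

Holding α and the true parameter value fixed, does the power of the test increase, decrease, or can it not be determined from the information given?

With less data the test statistic is noisier; under Ha, more outcomes land inside the acceptance region.
Since power = 1 − β and β increases, power decreases.

It decreases.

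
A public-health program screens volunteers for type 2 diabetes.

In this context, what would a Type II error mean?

With the conventional null hypothesis that the patient does not have type 2 diabetes:
A Type II error is failing to reject H₀ when H₀ is false.
Here that means clearing the patient as negative when actually the patient has type 2 diabetes.

A Type II error would mean concluding that the patient does not have type 2 diabetes (or at least failing to establish that the patient has type 2 diabetes) when in fact the patient has type 2 diabetes.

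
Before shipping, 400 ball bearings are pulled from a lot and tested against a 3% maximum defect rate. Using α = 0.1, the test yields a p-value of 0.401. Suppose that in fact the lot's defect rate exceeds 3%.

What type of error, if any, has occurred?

The conventional null hypothesis is that the lot's defect rate is 3% (within specification).
Since p = 0.401 ≥ α = 0.1, H₀ is not rejected.
H₀ is false (actually the lot's defect rate exceeds 3%).
Failing to reject a false H₀ is a Type II error.

Type II error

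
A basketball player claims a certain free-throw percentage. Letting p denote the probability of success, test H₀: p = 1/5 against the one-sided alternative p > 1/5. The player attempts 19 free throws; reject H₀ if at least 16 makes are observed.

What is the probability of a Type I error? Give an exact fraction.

64829/19073486328125

Under H₀, X ~ Binomial(19, 1/5), and α = P(X ≥ 16).
Adding the binomial terms for j = 16 through 19 with p = 1/5 yields 64829/19073486328125.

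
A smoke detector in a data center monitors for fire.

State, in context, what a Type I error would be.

With the conventional null hypothesis that there is no fire:
A Type I error is rejecting H₀ when H₀ is true.
Here that means sounding the alarm and evacuating the building when actually there is no fire.

A Type I error would mean concluding that there is a fire when in fact there is no fire.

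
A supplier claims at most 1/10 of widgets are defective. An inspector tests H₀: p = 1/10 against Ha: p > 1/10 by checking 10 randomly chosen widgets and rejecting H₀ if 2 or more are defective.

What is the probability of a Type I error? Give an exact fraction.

α = P(reject H₀ | H₀ true) = P(X ≥ 2 | p = 1/10), X ~ Binomial(10, 1/10).
α = 1 − P(X ≤ 1) = 1 − 7360989291/10000000000 = 2639010709/10000000000.

2639010709/10000000000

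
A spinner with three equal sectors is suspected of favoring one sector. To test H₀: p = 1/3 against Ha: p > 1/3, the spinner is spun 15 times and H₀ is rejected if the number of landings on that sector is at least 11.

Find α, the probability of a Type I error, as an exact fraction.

25931/14348907

The Type I error probability is α = P(S ≥ 11) computed under H₀, where S ~ Binomial(15, 1/3).
Summing C(15,j)(1/3)^j(2/3)^{15−j} for j = 11,…,15 gives 25931/14348907.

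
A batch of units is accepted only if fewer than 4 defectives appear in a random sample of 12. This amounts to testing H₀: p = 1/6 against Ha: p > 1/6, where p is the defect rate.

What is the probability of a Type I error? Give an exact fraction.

The significance level is the probability, assuming p = 1/6, of seeing 4 or more defectives in 12 draws.
Via the complement, α = 1 − Σ_{j=0}^{3} C(12,j)(1/6)^j(5/6)^{12-j} = 90828487/725594112.

90828487/725594112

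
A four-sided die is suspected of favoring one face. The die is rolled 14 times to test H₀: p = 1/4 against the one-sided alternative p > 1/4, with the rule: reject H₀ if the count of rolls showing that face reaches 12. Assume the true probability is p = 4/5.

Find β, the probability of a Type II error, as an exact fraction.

3368829417/6103515625

β = P(fail to reject H₀ | Ha true) = P(K ≤ 11 | p = 4/5), K ~ Binomial(14, 4/5).
Equivalently, β = 1 − P(K ≥ 12) = 3368829417/6103515625.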